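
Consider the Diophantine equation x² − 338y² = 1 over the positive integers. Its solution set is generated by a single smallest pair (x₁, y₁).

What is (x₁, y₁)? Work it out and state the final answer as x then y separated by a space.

114243 6214

[18; 2,1,1,2,36] for √338; ℓ=5 ⇒ convergent index 9
a_0=18:  p_0=18·1+0=18,  q_0=18·0+1=1
…
a_7=1:  p_7=1·17631+8696=26327,  q_7=1·959+473=1432
a_8=1:  p_8=1·26327+17631=43958,  q_8=1·1432+959=2391
a_9=2:  p_9=2·43958+26327=114243,  q_9=2·2391+1432=6214
→ (114243, 6214).  Check: 114243²=13051463049, 338·6214²=13051463048, difference 1.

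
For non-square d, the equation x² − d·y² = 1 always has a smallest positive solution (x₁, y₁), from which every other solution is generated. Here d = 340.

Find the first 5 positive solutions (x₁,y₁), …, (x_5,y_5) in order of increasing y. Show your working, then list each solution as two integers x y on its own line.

285769 15498
163327842721 8857695924
93348068572789129 5062509812995614
53351968415791425367681 2893416733491029538408
30492677324331251603220874249 1653697613020933530509635890

[18; 2,3,1,1,1,…,3,2,36] for √340; ℓ=14 ⇒ convergent index 13
a_0=18:  p_0=18·1+0=18,  q_0=18·0+1=1
…
a_2=3:  p_2=3·37+18=129,  q_2=3·2+1=7
a_3=1:  p_3=1·129+37=166,  q_3=1·7+2=9
a_4=1:  p_4=1·166+129=295,  q_4=1·9+7=16
a_5=1:  p_5=1·295+166=461,  q_5=1·16+9=25
a_6=1:  p_6=1·461+295=756,  q_6=1·25+16=41
a_7=8:  p_7=8·756+461=6509,  q_7=8·41+25=353
a_8=1:  p_8=1·6509+756=7265,  q_8=1·353+41=394
a_9=1:  p_9=1·7265+6509=13774,  q_9=1·394+353=747
a_10=1:  p_10=1·13774+7265=21039,  q_10=1·747+394=1141
a_11=1:  p_11=1·21039+13774=34813,  q_11=1·1141+747=1888
a_12=3:  p_12=3·34813+21039=125478,  q_12=3·1888+1141=6805
a_13=2:  p_13=2·125478+34813=285769,  q_13=2·6805+1888=15498
fundamental: x₁=285769, y₁=15498  (since 81663921361 − 340·240188004 = 1)
(285769+15498√340)^2 = 163327842721 + 8857695924√340
(285769+15498√340)^3 = 93348068572789129 + 5062509812995614√340
(285769+15498√340)^4 = 53351968415791425367681 + 2893416733491029538408√340
(285769+15498√340)^5 = 30492677324331251603220874249 + 1653697613020933530509635890√340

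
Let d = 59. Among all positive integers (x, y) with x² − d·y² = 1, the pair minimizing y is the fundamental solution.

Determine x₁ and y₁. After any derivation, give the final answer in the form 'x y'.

530 69

d=59: √d = [7; 1,2,7,2,1,14] (ℓ=6, even), read p_5/q_5
k=0  a_k=7  p_k/q_k = 7/1
…
k=2  a_k=2  p_k/q_k = 23/3
k=3  a_k=7  p_k/q_k = 169/22
k=4  a_k=2  p_k/q_k = 361/47
k=5  a_k=1  p_k/q_k = 530/69
fundamental: x₁=530, y₁=69  (since 280900 − 59·4761 = 1)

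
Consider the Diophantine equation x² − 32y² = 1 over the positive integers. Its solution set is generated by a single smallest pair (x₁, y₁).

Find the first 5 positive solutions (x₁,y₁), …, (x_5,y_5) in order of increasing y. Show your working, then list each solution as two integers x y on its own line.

17 3
577 102
19601 3465
665857 117708
22619537 3998607

d=32: √d = [5; 1,1,1,10] (ℓ=4, even), read p_3/q_3
i=0: a=5 ⇒ p=5, q=1
i=1: a=1 ⇒ p=6, q=1
i=2: a=1 ⇒ p=11, q=2
i=3: a=1 ⇒ p=17, q=3
→ (17, 3).  Check: 17²=289, 32·3²=288, difference 1.
(17+3√32)^2 = 577 + 102√32
(17+3√32)^3 = 19601 + 3465√32
(17+3√32)^4 = 665857 + 117708√32
(17+3√32)^5 = 22619537 + 3998607√32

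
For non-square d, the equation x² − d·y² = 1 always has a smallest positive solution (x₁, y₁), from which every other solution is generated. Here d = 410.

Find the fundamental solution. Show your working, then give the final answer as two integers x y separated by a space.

81 4

d=410: √d = [20; 4,40] (ℓ=2, even), read p_1/q_1
i=0: a=20 ⇒ p=20, q=1
i=1: a=4 ⇒ p=81, q=4
→ (81, 4).  Check: 81²=6561, 410·4²=6560, difference 1.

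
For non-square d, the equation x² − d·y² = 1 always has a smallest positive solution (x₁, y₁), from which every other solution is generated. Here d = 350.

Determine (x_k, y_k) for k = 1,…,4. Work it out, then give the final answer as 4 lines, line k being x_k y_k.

449 24
403201 21552
362074049 19353672
325142092801 17379575904

d=350: √d = [18; 1,2,2,2,1,36] (ℓ=6, even), read p_5/q_5
k=0  a_k=18  p_k/q_k = 18/1
k=1  a_k=1  p_k/q_k = 19/1
k=2  a_k=2  p_k/q_k = 56/3
…
k=4  a_k=2  p_k/q_k = 318/17
k=5  a_k=1  p_k/q_k = 449/24
(x₁, y₁) = (449, 24);  449² − 350·24² = 1 ✓
k=2:  x_2 = 449·449+350·24·24 = 403201,  y_2 = 449·24+24·449 = 21552
k=3:  x_3 = 449·403201+350·24·21552 = 362074049,  y_3 = 449·21552+24·403201 = 19353672
k=4:  x_4 = 449·362074049+350·24·19353672 = 325142092801,  y_4 = 449·19353672+24·362074049 = 17379575904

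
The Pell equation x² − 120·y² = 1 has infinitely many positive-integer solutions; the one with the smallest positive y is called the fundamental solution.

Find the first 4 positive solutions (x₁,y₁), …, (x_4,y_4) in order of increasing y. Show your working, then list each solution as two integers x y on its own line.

11 1
241 22
5291 483
116161 10604

√120 = [10; 1,20, …], period ℓ=2 (even) → k=1
a_0=10:  p_0=10·1+0=10,  q_0=10·0+1=1
a_1=1:  p_1=1·10+1=11,  q_1=1·1+0=1
fundamental: x₁=11, y₁=1  (since 121 − 120·1 = 1)
k=2:  x_2 = 11·11+120·1·1 = 241,  y_2 = 11·1+1·11 = 22
k=3:  x_3 = 11·241+120·1·22 = 5291,  y_3 = 11·22+1·241 = 483
k=4:  x_4 = 11·5291+120·1·483 = 116161,  y_4 = 11·483+1·5291 = 10604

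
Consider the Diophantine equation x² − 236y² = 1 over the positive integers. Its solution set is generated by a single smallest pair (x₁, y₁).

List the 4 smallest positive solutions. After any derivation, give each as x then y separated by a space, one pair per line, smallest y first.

[15; 2,1,3,5,1,6,1,5,3,1,2,30] for √236; ℓ=12 ⇒ convergent index 11
k=0  a_k=15  p_k/q_k = 15/1
k=1  a_k=2  p_k/q_k = 31/2
k=2  a_k=1  p_k/q_k = 46/3
…
k=6  a_k=6  p_k/q_k = 7251/472
k=7  a_k=1  p_k/q_k = 8311/541
k=8  a_k=5  p_k/q_k = 48806/3177
…
k=10  a_k=1  p_k/q_k = 203535/13249
k=11  a_k=2  p_k/q_k = 561799/36570
(x₁, y₁) = (561799, 36570);  561799² − 236·36570² = 1 ✓
k=2:  x_2 = 561799·561799+236·36570·36570 = 631236232801,  y_2 = 561799·36570+36570·561799 = 41089978860
k=3:  x_3 = 561799·631236232801+236·36570·41089978860 = 709255768702176199,  y_3 = 561799·41089978860+36570·631236232801 = 46168618067101710
k=4:  x_4 = 561799·709255768702176199+236·36570·46168618067101710 = 796918363201596536611201,  y_4 = 561799·46168618067101710+36570·709255768702176199 = 51874966922918257173720

561799 36570
631236232801 41089978860
709255768702176199 46168618067101710
796918363201596536611201 51874966922918257173720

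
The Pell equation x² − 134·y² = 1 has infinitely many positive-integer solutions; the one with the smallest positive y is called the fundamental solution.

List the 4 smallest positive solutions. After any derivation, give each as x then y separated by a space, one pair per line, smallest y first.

145925 12606
42588211249 3679061100
12429369452874725 1073733982022394
3627511474778900280001 313369262649556627800

√134 → a₀=11, period (1,1,2,1,3,…,1,1,22); ℓ=14 even so k=13
step 0: (11, 1)  from 11·(1,0) + (0,1)
…
step 3: (58, 5)  from 2·(23,2) + (12,1)
step 4: (81, 7)  from 1·(58,5) + (23,2)
step 5: (301, 26)  from 3·(81,7) + (58,5)
…
step 7: (4121, 356)  from 10·(382,33) + (301,26)
…
step 9: (17630, 1523)  from 3·(4503,389) + (4121,356)
…
step 12: (84029, 7259)  from 1·(61896,5347) + (22133,1912)
step 13: (145925, 12606)  from 1·(84029,7259) + (61896,5347)
(x₁, y₁) = (145925, 12606);  145925² − 134·12606² = 1 ✓
n=2: (145925,12606)∘(145925,12606) = (145925·145925+134·12606·12606, 145925·12606+12606·145925) = (42588211249,3679061100)
n=3: (42588211249,3679061100)∘(145925,12606) = (145925·42588211249+134·12606·3679061100, 145925·3679061100+12606·42588211249) = (12429369452874725,1073733982022394)
n=4: (12429369452874725,1073733982022394)∘(145925,12606) = (145925·12429369452874725+134·12606·1073733982022394, 145925·1073733982022394+12606·12429369452874725) = (3627511474778900280001,313369262649556627800)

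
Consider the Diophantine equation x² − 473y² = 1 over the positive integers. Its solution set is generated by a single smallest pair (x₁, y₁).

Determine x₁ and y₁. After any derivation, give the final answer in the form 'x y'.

87 4

√473 → a₀=21, period (1,2,1,42); ℓ=4 even so k=3
i=0: a=21 ⇒ p=21, q=1
i=1: a=1 ⇒ p=22, q=1
i=2: a=2 ⇒ p=65, q=3
i=3: a=1 ⇒ p=87, q=4
(x₁, y₁) = (87, 4);  87² − 473·4² = 1 ✓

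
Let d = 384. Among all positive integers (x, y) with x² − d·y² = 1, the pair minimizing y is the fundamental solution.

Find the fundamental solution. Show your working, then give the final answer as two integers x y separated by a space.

4801 245

√384 = [19; 1,1,2,9,2,1,1,38, …], period ℓ=8 (even) → k=7
k=0  a_k=19  p_k/q_k = 19/1
…
k=2  a_k=1  p_k/q_k = 39/2
…
k=5  a_k=2  p_k/q_k = 1940/99
k=6  a_k=1  p_k/q_k = 2861/146
k=7  a_k=1  p_k/q_k = 4801/245
(x₁, y₁) = (4801, 245);  4801² − 384·245² = 1 ✓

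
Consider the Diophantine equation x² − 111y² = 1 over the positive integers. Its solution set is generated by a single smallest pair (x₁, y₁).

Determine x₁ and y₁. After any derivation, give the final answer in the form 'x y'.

295 28

√111 → a₀=10, period (1,1,6,1,1,20); ℓ=6 even so k=5
a_0=10:  p_0=10·1+0=10,  q_0=10·0+1=1
…
a_2=1:  p_2=1·11+10=21,  q_2=1·1+1=2
a_3=6:  p_3=6·21+11=137,  q_3=6·2+1=13
a_4=1:  p_4=1·137+21=158,  q_4=1·13+2=15
a_5=1:  p_5=1·158+137=295,  q_5=1·15+13=28
→ (295, 28).  Check: 295²=87025, 111·28²=87024, difference 1.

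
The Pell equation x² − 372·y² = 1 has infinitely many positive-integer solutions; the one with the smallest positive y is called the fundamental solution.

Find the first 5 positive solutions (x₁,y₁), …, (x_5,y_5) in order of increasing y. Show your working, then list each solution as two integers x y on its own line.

√372 = [19; 3,2,12,2,3,38, …], period ℓ=6 (even) → k=5
a_0=19:  p_0=19·1+0=19,  q_0=19·0+1=1
…
a_4=2:  p_4=2·1678+135=3491,  q_4=2·87+7=181
a_5=3:  p_5=3·3491+1678=12151,  q_5=3·181+87=630
(x₁, y₁) = (12151, 630);  12151² − 372·630² = 1 ✓
n=2: (12151,630)∘(12151,630) = (12151·12151+372·630·630, 12151·630+630·12151) = (295293601,15310260)
n=3: (295293601,15310260)∘(12151,630) = (12151·295293601+372·630·15310260, 12151·15310260+630·295293601) = (7176225079351,372069937890)
n=4: (7176225079351,372069937890)∘(12151,630) = (12151·7176225079351+372·630·372069937890, 12151·372069937890+630·7176225079351) = (174396621583094401,9042043615292520)
n=5: (174396621583094401,9042043615292520)∘(12151,630) = (12151·174396621583094401+372·630·9042043615292520, 12151·9042043615292520+630·174396621583094401) = (4238186690536135053751,219739743566768883150)

12151 630
295293601 15310260
7176225079351 372069937890
174396621583094401 9042043615292520
4238186690536135053751 219739743566768883150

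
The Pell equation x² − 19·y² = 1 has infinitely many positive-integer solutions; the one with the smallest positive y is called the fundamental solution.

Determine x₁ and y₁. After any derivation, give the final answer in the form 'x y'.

[4; 2,1,3,1,2,8] for √19; ℓ=6 ⇒ convergent index 5
step 0: (4, 1)  from 4·(1,0) + (0,1)
…
step 4: (61, 14)  from 1·(48,11) + (13,3)
step 5: (170, 39)  from 2·(61,14) + (48,11)
fundamental: x₁=170, y₁=39  (since 28900 − 19·1521 = 1)

170 39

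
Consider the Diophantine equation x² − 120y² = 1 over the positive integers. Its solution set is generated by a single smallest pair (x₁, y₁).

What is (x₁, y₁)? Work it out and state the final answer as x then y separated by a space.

11 1

√120 → a₀=10, period (1,20); ℓ=2 even so k=1
k=0  a_k=10  p_k/q_k = 10/1
k=1  a_k=1  p_k/q_k = 11/1
→ (11, 1).  Check: 11²=121, 120·1²=120, difference 1.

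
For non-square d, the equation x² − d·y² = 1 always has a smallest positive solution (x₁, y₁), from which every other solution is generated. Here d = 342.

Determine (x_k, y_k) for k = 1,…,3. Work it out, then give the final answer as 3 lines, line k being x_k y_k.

37 2
2737 148
202501 10950

[18; 2,36] for √342; ℓ=2 ⇒ convergent index 1
k=0  a_k=18  p_k/q_k = 18/1
k=1  a_k=2  p_k/q_k = 37/2
(x₁, y₁) = (37, 2);  37² − 342·2² = 1 ✓
n=2: (37,2)∘(37,2) = (37·37+342·2·2, 37·2+2·37) = (2737,148)
n=3: (2737,148)∘(37,2) = (37·2737+342·2·148, 37·148+2·2737) = (202501,10950)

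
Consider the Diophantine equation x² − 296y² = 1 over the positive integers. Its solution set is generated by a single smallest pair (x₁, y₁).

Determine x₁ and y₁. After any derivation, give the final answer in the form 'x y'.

√296 = [17; 4,1,7,1,4,34, …], period ℓ=6 (even) → k=5
i=0: a=17 ⇒ p=17, q=1
i=1: a=4 ⇒ p=69, q=4
…
i=4: a=1 ⇒ p=757, q=44
i=5: a=4 ⇒ p=3699, q=215
fundamental: x₁=3699, y₁=215  (since 13682601 − 296·46225 = 1)

3699 215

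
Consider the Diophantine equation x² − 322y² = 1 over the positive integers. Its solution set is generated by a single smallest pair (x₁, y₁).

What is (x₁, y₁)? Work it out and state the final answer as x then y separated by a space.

√322 = [17; 1,16,1,34, …], period ℓ=4 (even) → k=3
step 0: (17, 1)  from 17·(1,0) + (0,1)
step 1: (18, 1)  from 1·(17,1) + (1,0)
step 2: (305, 17)  from 16·(18,1) + (17,1)
step 3: (323, 18)  from 1·(305,17) + (18,1)
→ (323, 18).  Check: 323²=104329, 322·18²=104328, difference 1.

323 18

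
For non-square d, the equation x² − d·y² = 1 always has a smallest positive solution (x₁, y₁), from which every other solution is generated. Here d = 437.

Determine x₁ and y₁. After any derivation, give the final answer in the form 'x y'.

√437 = [20; 1,9,2,9,1,40, …], period ℓ=6 (even) → k=5
i=0: a=20 ⇒ p=20, q=1
i=1: a=1 ⇒ p=21, q=1
i=2: a=9 ⇒ p=209, q=10
i=3: a=2 ⇒ p=439, q=21
i=4: a=9 ⇒ p=4160, q=199
i=5: a=1 ⇒ p=4599, q=220
→ (4599, 220).  Check: 4599²=21150801, 437·220²=21150800, difference 1.

4599 220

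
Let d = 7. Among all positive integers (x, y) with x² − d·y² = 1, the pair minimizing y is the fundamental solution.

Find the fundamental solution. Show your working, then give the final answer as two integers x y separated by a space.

d=7: √d = [2; 1,1,1,4] (ℓ=4, even), read p_3/q_3
step 0: (2, 1)  from 2·(1,0) + (0,1)
step 1: (3, 1)  from 1·(2,1) + (1,0)
step 2: (5, 2)  from 1·(3,1) + (2,1)
step 3: (8, 3)  from 1·(5,2) + (3,1)
fundamental: x₁=8, y₁=3  (since 64 − 7·9 = 1)

8 3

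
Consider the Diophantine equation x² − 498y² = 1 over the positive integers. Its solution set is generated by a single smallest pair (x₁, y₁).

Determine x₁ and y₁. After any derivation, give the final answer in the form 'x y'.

179777 8056

[22; 3,6,22,6,3,44] for √498; ℓ=6 ⇒ convergent index 5
i=0: a=22 ⇒ p=22, q=1
i=1: a=3 ⇒ p=67, q=3
i=2: a=6 ⇒ p=424, q=19
…
i=4: a=6 ⇒ p=56794, q=2545
i=5: a=3 ⇒ p=179777, q=8056
(x₁, y₁) = (179777, 8056);  179777² − 498·8056² = 1 ✓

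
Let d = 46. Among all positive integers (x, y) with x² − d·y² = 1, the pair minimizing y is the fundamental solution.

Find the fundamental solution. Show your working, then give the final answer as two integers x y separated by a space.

√46 → a₀=6, period (1,3,1,1,2,6,2,1,1,3,1,12); ℓ=12 even so k=11
i=0: a=6 ⇒ p=6, q=1
…
i=3: a=1 ⇒ p=34, q=5
i=4: a=1 ⇒ p=61, q=9
i=5: a=2 ⇒ p=156, q=23
…
i=10: a=3 ⇒ p=19038, q=2807
i=11: a=1 ⇒ p=24335, q=3588
(x₁, y₁) = (24335, 3588);  24335² − 46·3588² = 1 ✓

24335 3588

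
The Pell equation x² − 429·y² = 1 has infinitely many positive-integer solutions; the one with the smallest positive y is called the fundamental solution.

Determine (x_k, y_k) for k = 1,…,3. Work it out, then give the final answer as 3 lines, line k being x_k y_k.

√429 → a₀=20, period (1,2,2,9,1,12,1,9,2,2,1,40); ℓ=12 even so k=11
i=0: a=20 ⇒ p=20, q=1
…
i=5: a=1 ⇒ p=1512, q=73
i=6: a=12 ⇒ p=19511, q=942
…
i=10: a=2 ⇒ p=1085636, q=52415
i=11: a=1 ⇒ p=1524095, q=73584
fundamental: x₁=1524095, y₁=73584  (since 2322865569025 − 429·5414605056 = 1)
n=2: (1524095,73584)∘(1524095,73584) = (1524095·1524095+429·73584·73584, 1524095·73584+73584·1524095) = (4645731138049,224298012960)
n=3: (4645731138049,224298012960)∘(1524095,73584) = (1524095·4645731138049+429·73584·224298012960, 1524095·224298012960+73584·4645731138049) = (14161071197688057215,683702960124468816)

1524095 73584
4645731138049 224298012960
14161071197688057215 683702960124468816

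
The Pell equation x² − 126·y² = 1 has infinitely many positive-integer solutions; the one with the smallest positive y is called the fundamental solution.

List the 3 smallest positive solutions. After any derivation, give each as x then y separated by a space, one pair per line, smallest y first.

449 40
403201 35920
362074049 32256120

√126 = [11; 4,2,4,22, …], period ℓ=4 (even) → k=3
i=0: a=11 ⇒ p=11, q=1
…
i=2: a=2 ⇒ p=101, q=9
i=3: a=4 ⇒ p=449, q=40
fundamental: x₁=449, y₁=40  (since 201601 − 126·1600 = 1)
(449+40√126)^2 = 403201 + 35920√126
(449+40√126)^3 = 362074049 + 32256120√126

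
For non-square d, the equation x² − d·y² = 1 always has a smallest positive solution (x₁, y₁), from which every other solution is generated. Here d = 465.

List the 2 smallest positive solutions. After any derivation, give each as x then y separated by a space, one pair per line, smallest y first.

√465 = [21; 1,1,3,2,2,2,3,1,1,42, …], period ℓ=10 (even) → k=9
k=0  a_k=21  p_k/q_k = 21/1
k=1  a_k=1  p_k/q_k = 22/1
k=2  a_k=1  p_k/q_k = 43/2
k=3  a_k=3  p_k/q_k = 151/7
k=4  a_k=2  p_k/q_k = 345/16
…
k=6  a_k=2  p_k/q_k = 2027/94
k=7  a_k=3  p_k/q_k = 6922/321
k=8  a_k=1  p_k/q_k = 8949/415
k=9  a_k=1  p_k/q_k = 15871/736
fundamental: x₁=15871, y₁=736  (since 251888641 − 465·541696 = 1)
k=2:  x_2 = 15871·15871+465·736·736 = 503777281,  y_2 = 15871·736+736·15871 = 23362112

15871 736
503777281 23362112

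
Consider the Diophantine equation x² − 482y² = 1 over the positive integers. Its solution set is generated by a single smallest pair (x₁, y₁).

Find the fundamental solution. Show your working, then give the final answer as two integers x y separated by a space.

483 22

d=482: √d = [21; 1,20,1,42] (ℓ=4, even), read p_3/q_3
a_0=21:  p_0=21·1+0=21,  q_0=21·0+1=1
…
a_2=20:  p_2=20·22+21=461,  q_2=20·1+1=21
a_3=1:  p_3=1·461+22=483,  q_3=1·21+1=22
fundamental: x₁=483, y₁=22  (since 233289 − 482·484 = 1)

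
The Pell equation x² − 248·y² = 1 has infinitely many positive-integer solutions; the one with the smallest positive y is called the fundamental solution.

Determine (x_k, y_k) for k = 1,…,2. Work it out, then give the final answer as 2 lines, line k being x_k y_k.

√248 → a₀=15, period (1,2,1,30); ℓ=4 even so k=3
a_0=15:  p_0=15·1+0=15,  q_0=15·0+1=1
a_1=1:  p_1=1·15+1=16,  q_1=1·1+0=1
a_2=2:  p_2=2·16+15=47,  q_2=2·1+1=3
a_3=1:  p_3=1·47+16=63,  q_3=1·3+1=4
(x₁, y₁) = (63, 4);  63² − 248·4² = 1 ✓
(63+4√248)^2 = 7937 + 504√248

63 4
7937 504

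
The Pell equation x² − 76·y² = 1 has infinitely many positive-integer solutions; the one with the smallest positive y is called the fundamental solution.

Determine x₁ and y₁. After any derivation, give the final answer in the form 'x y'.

57799 6630

d=76: √d = [8; 1,2,1,1,5,4,5,1,1,2,1,16] (ℓ=12, even), read p_11/q_11
i=0: a=8 ⇒ p=8, q=1
i=1: a=1 ⇒ p=9, q=1
i=2: a=2 ⇒ p=26, q=3
i=3: a=1 ⇒ p=35, q=4
i=4: a=1 ⇒ p=61, q=7
i=5: a=5 ⇒ p=340, q=39
…
i=7: a=5 ⇒ p=7445, q=854
i=8: a=1 ⇒ p=8866, q=1017
i=9: a=1 ⇒ p=16311, q=1871
i=10: a=2 ⇒ p=41488, q=4759
i=11: a=1 ⇒ p=57799, q=6630
fundamental: x₁=57799, y₁=6630  (since 3340724401 − 76·43956900 = 1)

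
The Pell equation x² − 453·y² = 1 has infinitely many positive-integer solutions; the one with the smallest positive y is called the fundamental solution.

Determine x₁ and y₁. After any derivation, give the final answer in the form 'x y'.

[21; 3,1,1,10,14,10,1,1,3,42] for √453; ℓ=10 ⇒ convergent index 9
k=0  a_k=21  p_k/q_k = 21/1
…
k=4  a_k=10  p_k/q_k = 1575/74
…
k=8  a_k=1  p_k/q_k = 469329/22051
k=9  a_k=3  p_k/q_k = 1653751/77700
(x₁, y₁) = (1653751, 77700);  1653751² − 453·77700² = 1 ✓

1653751 77700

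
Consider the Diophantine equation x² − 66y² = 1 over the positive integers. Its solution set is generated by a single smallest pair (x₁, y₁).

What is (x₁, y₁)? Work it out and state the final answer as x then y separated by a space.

[8; 8,16] for √66; ℓ=2 ⇒ convergent index 1
step 0: (8, 1)  from 8·(1,0) + (0,1)
step 1: (65, 8)  from 8·(8,1) + (1,0)
(x₁, y₁) = (65, 8);  65² − 66·8² = 1 ✓

65 8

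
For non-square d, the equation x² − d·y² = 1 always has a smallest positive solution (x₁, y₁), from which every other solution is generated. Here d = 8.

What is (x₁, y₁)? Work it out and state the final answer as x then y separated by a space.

[2; 1,4] for √8; ℓ=2 ⇒ convergent index 1
i=0: a=2 ⇒ p=2, q=1
i=1: a=1 ⇒ p=3, q=1
(x₁, y₁) = (3, 1);  3² − 8·1² = 1 ✓

3 1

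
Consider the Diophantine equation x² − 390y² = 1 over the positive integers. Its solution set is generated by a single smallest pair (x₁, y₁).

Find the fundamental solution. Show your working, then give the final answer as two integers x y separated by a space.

79 4

d=390: √d = [19; 1,2,1,38] (ℓ=4, even), read p_3/q_3
a_0=19:  p_0=19·1+0=19,  q_0=19·0+1=1
…
a_2=2:  p_2=2·20+19=59,  q_2=2·1+1=3
a_3=1:  p_3=1·59+20=79,  q_3=1·3+1=4
fundamental: x₁=79, y₁=4  (since 6241 − 390·16 = 1)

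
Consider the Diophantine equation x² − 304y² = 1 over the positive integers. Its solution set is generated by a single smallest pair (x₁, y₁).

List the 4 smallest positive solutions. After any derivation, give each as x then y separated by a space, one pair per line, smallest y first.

d=304: √d = [17; 2,3,2,1,1,1,1,1,2,3,2,34] (ℓ=12, even), read p_11/q_11
step 0: (17, 1)  from 17·(1,0) + (0,1)
…
step 3: (279, 16)  from 2·(122,7) + (35,2)
step 4: (401, 23)  from 1·(279,16) + (122,7)
step 5: (680, 39)  from 1·(401,23) + (279,16)
…
step 7: (1761, 101)  from 1·(1081,62) + (680,39)
…
step 9: (7445, 427)  from 2·(2842,163) + (1761,101)
step 10: (25177, 1444)  from 3·(7445,427) + (2842,163)
step 11: (57799, 3315)  from 2·(25177,1444) + (7445,427)
fundamental: x₁=57799, y₁=3315  (since 3340724401 − 304·10989225 = 1)
k=2:  x_2 = 57799·57799+304·3315·3315 = 6681448801,  y_2 = 57799·3315+3315·57799 = 383207370
k=3:  x_3 = 57799·6681448801+304·3315·383207370 = 772362118440199,  y_3 = 57799·383207370+3315·6681448801 = 44298005553945
k=4:  x_4 = 57799·772362118440199+304·3315·44298005553945 = 89283516160768675201,  y_4 = 57799·44298005553945+3315·772362118440199 = 5120760845641726740

57799 3315
6681448801 383207370
772362118440199 44298005553945
89283516160768675201 5120760845641726740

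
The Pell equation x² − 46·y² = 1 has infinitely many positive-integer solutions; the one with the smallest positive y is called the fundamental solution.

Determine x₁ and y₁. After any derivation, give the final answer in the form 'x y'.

√46 → a₀=6, period (1,3,1,1,2,6,2,1,1,3,1,12); ℓ=12 even so k=11
step 0: (6, 1)  from 6·(1,0) + (0,1)
step 1: (7, 1)  from 1·(6,1) + (1,0)
step 2: (27, 4)  from 3·(7,1) + (6,1)
step 3: (34, 5)  from 1·(27,4) + (7,1)
step 4: (61, 9)  from 1·(34,5) + (27,4)
step 5: (156, 23)  from 2·(61,9) + (34,5)
step 6: (997, 147)  from 6·(156,23) + (61,9)
step 7: (2150, 317)  from 2·(997,147) + (156,23)
step 8: (3147, 464)  from 1·(2150,317) + (997,147)
…
step 10: (19038, 2807)  from 3·(5297,781) + (3147,464)
step 11: (24335, 3588)  from 1·(19038,2807) + (5297,781)
(x₁, y₁) = (24335, 3588);  24335² − 46·3588² = 1 ✓

24335 3588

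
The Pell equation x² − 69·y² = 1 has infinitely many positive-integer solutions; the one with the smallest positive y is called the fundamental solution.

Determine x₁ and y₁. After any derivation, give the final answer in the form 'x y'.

d=69: √d = [8; 3,3,1,4,1,3,3,16] (ℓ=8, even), read p_7/q_7
k=0  a_k=8  p_k/q_k = 8/1
…
k=2  a_k=3  p_k/q_k = 83/10
k=3  a_k=1  p_k/q_k = 108/13
k=4  a_k=4  p_k/q_k = 515/62
k=5  a_k=1  p_k/q_k = 623/75
k=6  a_k=3  p_k/q_k = 2384/287
k=7  a_k=3  p_k/q_k = 7775/936
fundamental: x₁=7775, y₁=936  (since 60450625 − 69·876096 = 1)

7775 936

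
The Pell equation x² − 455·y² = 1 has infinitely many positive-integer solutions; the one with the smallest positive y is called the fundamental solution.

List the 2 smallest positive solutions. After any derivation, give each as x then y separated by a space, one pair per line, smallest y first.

64 3
8191 384

d=455: √d = [21; 3,42] (ℓ=2, even), read p_1/q_1
a_0=21:  p_0=21·1+0=21,  q_0=21·0+1=1
a_1=3:  p_1=3·21+1=64,  q_1=3·1+0=3
fundamental: x₁=64, y₁=3  (since 4096 − 455·9 = 1)
k=2:  x_2 = 64·64+455·3·3 = 8191,  y_2 = 64·3+3·64 = 384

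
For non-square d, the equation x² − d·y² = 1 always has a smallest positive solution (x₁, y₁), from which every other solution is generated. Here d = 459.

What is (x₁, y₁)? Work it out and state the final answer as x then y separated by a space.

√459 = [21; 2,2,1,4,21,4,1,2,2,42, …], period ℓ=10 (even) → k=9
a_0=21:  p_0=21·1+0=21,  q_0=21·0+1=1
…
a_5=21:  p_5=21·707+150=14997,  q_5=21·33+7=700
…
a_7=1:  p_7=1·60695+14997=75692,  q_7=1·2833+700=3533
a_8=2:  p_8=2·75692+60695=212079,  q_8=2·3533+2833=9899
a_9=2:  p_9=2·212079+75692=499850,  q_9=2·9899+3533=23331
(x₁, y₁) = (499850, 23331);  499850² − 459·23331² = 1 ✓

499850 23331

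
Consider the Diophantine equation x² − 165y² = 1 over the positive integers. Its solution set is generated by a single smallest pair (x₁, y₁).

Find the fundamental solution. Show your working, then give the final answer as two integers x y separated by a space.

1079 84

d=165: √d = [12; 1,5,2,5,1,24] (ℓ=6, even), read p_5/q_5
step 0: (12, 1)  from 12·(1,0) + (0,1)
step 1: (13, 1)  from 1·(12,1) + (1,0)
step 2: (77, 6)  from 5·(13,1) + (12,1)
step 3: (167, 13)  from 2·(77,6) + (13,1)
step 4: (912, 71)  from 5·(167,13) + (77,6)
step 5: (1079, 84)  from 1·(912,71) + (167,13)
fundamental: x₁=1079, y₁=84  (since 1164241 − 165·7056 = 1)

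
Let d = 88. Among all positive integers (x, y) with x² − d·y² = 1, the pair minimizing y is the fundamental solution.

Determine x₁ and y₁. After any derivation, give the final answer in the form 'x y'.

√88 = [9; 2,1,1,1,2,18, …], period ℓ=6 (even) → k=5
step 0: (9, 1)  from 9·(1,0) + (0,1)
…
step 4: (75, 8)  from 1·(47,5) + (28,3)
step 5: (197, 21)  from 2·(75,8) + (47,5)
→ (197, 21).  Check: 197²=38809, 88·21²=38808, difference 1.

197 21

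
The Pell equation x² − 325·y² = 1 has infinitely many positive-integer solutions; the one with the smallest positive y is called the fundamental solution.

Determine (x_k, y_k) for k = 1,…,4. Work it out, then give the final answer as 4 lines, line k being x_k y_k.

[18; 36] for √325; ℓ=1 ⇒ convergent index 1
a_0=18:  p_0=18·1+0=18,  q_0=18·0+1=1
a_1=36:  p_1=36·18+1=649,  q_1=36·1+0=36
→ (649, 36).  Check: 649²=421201, 325·36²=421200, difference 1.
n=2: (649,36)∘(649,36) = (649·649+325·36·36, 649·36+36·649) = (842401,46728)
n=3: (842401,46728)∘(649,36) = (649·842401+325·36·46728, 649·46728+36·842401) = (1093435849,60652908)
n=4: (1093435849,60652908)∘(649,36) = (649·1093435849+325·36·60652908, 649·60652908+36·1093435849) = (1419278889601,78727427856)

649 36
842401 46728
1093435849 60652908
1419278889601 78727427856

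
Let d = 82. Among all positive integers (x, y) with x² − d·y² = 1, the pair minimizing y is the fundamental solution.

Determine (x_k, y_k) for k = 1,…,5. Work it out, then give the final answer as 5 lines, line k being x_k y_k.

163 18
53137 5868
17322499 1912950
5647081537 623615832
1840931258563 203296848282

√82 → a₀=9, period (18); ℓ=1 odd so k=1
k=0  a_k=9  p_k/q_k = 9/1
k=1  a_k=18  p_k/q_k = 163/18
(x₁, y₁) = (163, 18);  163² − 82·18² = 1 ✓
k=2:  x_2 = 163·163+82·18·18 = 53137,  y_2 = 163·18+18·163 = 5868
k=3:  x_3 = 163·53137+82·18·5868 = 17322499,  y_3 = 163·5868+18·53137 = 1912950
k=4:  x_4 = 163·17322499+82·18·1912950 = 5647081537,  y_4 = 163·1912950+18·17322499 = 623615832
k=5:  x_5 = 163·5647081537+82·18·623615832 = 1840931258563,  y_5 = 163·623615832+18·5647081537 = 203296848282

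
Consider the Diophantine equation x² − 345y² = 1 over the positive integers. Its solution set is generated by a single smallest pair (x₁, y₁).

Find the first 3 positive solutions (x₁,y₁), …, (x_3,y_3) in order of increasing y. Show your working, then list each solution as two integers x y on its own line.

6761 364
91422241 4922008
1236211536041 66555391812

√345 = [18; 1,1,2,1,6,1,2,1,1,36, …], period ℓ=10 (even) → k=9
k=0  a_k=18  p_k/q_k = 18/1
…
k=3  a_k=2  p_k/q_k = 93/5
k=4  a_k=1  p_k/q_k = 130/7
k=5  a_k=6  p_k/q_k = 873/47
…
k=7  a_k=2  p_k/q_k = 2879/155
k=8  a_k=1  p_k/q_k = 3882/209
k=9  a_k=1  p_k/q_k = 6761/364
(x₁, y₁) = (6761, 364);  6761² − 345·364² = 1 ✓
(6761+364√345)^2 = 91422241 + 4922008√345
(6761+364√345)^3 = 1236211536041 + 66555391812√345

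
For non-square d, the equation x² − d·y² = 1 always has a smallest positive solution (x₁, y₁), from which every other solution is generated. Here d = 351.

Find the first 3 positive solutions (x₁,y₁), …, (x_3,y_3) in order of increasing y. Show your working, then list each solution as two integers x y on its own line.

62425 3332
7793761249 416000200
973051091875225 51937624966668

√351 = [18; 1,2,1,3,2,2,2,3,1,2,1,36, …], period ℓ=12 (even) → k=11
step 0: (18, 1)  from 18·(1,0) + (0,1)
step 1: (19, 1)  from 1·(18,1) + (1,0)
step 2: (56, 3)  from 2·(19,1) + (18,1)
step 3: (75, 4)  from 1·(56,3) + (19,1)
step 4: (281, 15)  from 3·(75,4) + (56,3)
…
step 6: (1555, 83)  from 2·(637,34) + (281,15)
step 7: (3747, 200)  from 2·(1555,83) + (637,34)
step 8: (12796, 683)  from 3·(3747,200) + (1555,83)
step 9: (16543, 883)  from 1·(12796,683) + (3747,200)
step 10: (45882, 2449)  from 2·(16543,883) + (12796,683)
step 11: (62425, 3332)  from 1·(45882,2449) + (16543,883)
(x₁, y₁) = (62425, 3332);  62425² − 351·3332² = 1 ✓
k=2:  x_2 = 62425·62425+351·3332·3332 = 7793761249,  y_2 = 62425·3332+3332·62425 = 416000200
k=3:  x_3 = 62425·7793761249+351·3332·416000200 = 973051091875225,  y_3 = 62425·416000200+3332·7793761249 = 51937624966668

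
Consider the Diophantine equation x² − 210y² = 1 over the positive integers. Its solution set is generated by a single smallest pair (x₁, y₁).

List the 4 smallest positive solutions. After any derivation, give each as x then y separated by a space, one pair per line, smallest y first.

29 2
1681 116
97469 6726
5651521 389992

[14; 2,28] for √210; ℓ=2 ⇒ convergent index 1
i=0: a=14 ⇒ p=14, q=1
i=1: a=2 ⇒ p=29, q=2
fundamental: x₁=29, y₁=2  (since 841 − 210·4 = 1)
k=2:  x_2 = 29·29+210·2·2 = 1681,  y_2 = 29·2+2·29 = 116
k=3:  x_3 = 29·1681+210·2·116 = 97469,  y_3 = 29·116+2·1681 = 6726
k=4:  x_4 = 29·97469+210·2·6726 = 5651521,  y_4 = 29·6726+2·97469 = 389992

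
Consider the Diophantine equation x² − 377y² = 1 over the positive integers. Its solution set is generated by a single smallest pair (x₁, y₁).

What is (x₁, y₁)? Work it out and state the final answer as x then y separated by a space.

√377 = [19; 2,2,2,38, …], period ℓ=4 (even) → k=3
step 0: (19, 1)  from 19·(1,0) + (0,1)
step 1: (39, 2)  from 2·(19,1) + (1,0)
step 2: (97, 5)  from 2·(39,2) + (19,1)
step 3: (233, 12)  from 2·(97,5) + (39,2)
(x₁, y₁) = (233, 12);  233² − 377·12² = 1 ✓

233 12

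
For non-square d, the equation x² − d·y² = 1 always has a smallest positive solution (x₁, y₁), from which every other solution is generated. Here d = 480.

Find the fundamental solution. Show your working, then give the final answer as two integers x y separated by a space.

241 11

√480 = [21; 1,9,1,42, …], period ℓ=4 (even) → k=3
a_0=21:  p_0=21·1+0=21,  q_0=21·0+1=1
a_1=1:  p_1=1·21+1=22,  q_1=1·1+0=1
a_2=9:  p_2=9·22+21=219,  q_2=9·1+1=10
a_3=1:  p_3=1·219+22=241,  q_3=1·10+1=11
fundamental: x₁=241, y₁=11  (since 58081 − 480·121 = 1)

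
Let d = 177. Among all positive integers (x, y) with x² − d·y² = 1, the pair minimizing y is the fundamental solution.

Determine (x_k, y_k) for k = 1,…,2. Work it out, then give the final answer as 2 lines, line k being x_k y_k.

62423 4692
7793261857 585777432

[13; 3,3,2,8,2,3,3,26] for √177; ℓ=8 ⇒ convergent index 7
a_0=13:  p_0=13·1+0=13,  q_0=13·0+1=1
…
a_6=3:  p_6=3·5468+2581=18985,  q_6=3·411+194=1427
a_7=3:  p_7=3·18985+5468=62423,  q_7=3·1427+411=4692
(x₁, y₁) = (62423, 4692);  62423² − 177·4692² = 1 ✓
k=2:  x_2 = 62423·62423+177·4692·4692 = 7793261857,  y_2 = 62423·4692+4692·62423 = 585777432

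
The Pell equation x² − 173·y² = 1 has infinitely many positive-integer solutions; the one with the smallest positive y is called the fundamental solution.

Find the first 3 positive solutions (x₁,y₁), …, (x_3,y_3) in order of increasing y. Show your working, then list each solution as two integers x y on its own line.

2499849 190060
12498490045601 950242601880
62488675684008728649 4750926036134042180

√173 → a₀=13, period (6,1,1,6,26); ℓ=5 odd so k=9
a_0=13:  p_0=13·1+0=13,  q_0=13·0+1=1
…
a_2=1:  p_2=1·79+13=92,  q_2=1·6+1=7
…
a_4=6:  p_4=6·171+92=1118,  q_4=6·13+7=85
a_5=26:  p_5=26·1118+171=29239,  q_5=26·85+13=2223
…
a_7=1:  p_7=1·176552+29239=205791,  q_7=1·13423+2223=15646
a_8=1:  p_8=1·205791+176552=382343,  q_8=1·15646+13423=29069
a_9=6:  p_9=6·382343+205791=2499849,  q_9=6·29069+15646=190060
(x₁, y₁) = (2499849, 190060);  2499849² − 173·190060² = 1 ✓
k=2:  x_2 = 2499849·2499849+173·190060·190060 = 12498490045601,  y_2 = 2499849·190060+190060·2499849 = 950242601880
k=3:  x_3 = 2499849·12498490045601+173·190060·950242601880 = 62488675684008728649,  y_3 = 2499849·950242601880+190060·12498490045601 = 4750926036134042180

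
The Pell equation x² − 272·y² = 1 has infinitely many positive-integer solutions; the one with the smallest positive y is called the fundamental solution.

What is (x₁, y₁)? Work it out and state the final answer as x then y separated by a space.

√272 = [16; 2,32, …], period ℓ=2 (even) → k=1
k=0  a_k=16  p_k/q_k = 16/1
k=1  a_k=2  p_k/q_k = 33/2
fundamental: x₁=33, y₁=2  (since 1089 − 272·4 = 1)

33 2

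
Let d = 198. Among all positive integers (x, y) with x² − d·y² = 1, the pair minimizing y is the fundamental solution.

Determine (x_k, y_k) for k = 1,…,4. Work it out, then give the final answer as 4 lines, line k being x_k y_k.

197 14
77617 5516
30580901 2173290
12048797377 856270744

[14; 14,28] for √198; ℓ=2 ⇒ convergent index 1
i=0: a=14 ⇒ p=14, q=1
i=1: a=14 ⇒ p=197, q=14
fundamental: x₁=197, y₁=14  (since 38809 − 198·196 = 1)
(x_2, y_2) = (197·197 + 198·14·14, 197·14 + 14·197) = (77617, 5516)
(x_3, y_3) = (197·77617 + 198·14·5516, 197·5516 + 14·77617) = (30580901, 2173290)
(x_4, y_4) = (197·30580901 + 198·14·2173290, 197·2173290 + 14·30580901) = (12048797377, 856270744)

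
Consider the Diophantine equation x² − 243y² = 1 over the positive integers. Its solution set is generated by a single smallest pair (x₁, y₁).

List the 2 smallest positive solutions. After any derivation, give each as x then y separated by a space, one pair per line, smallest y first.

70226 4505
9863382151 632736260

d=243: √d = [15; 1,1,2,3,15,3,2,1,1,30] (ℓ=10, even), read p_9/q_9
step 0: (15, 1)  from 15·(1,0) + (0,1)
step 1: (16, 1)  from 1·(15,1) + (1,0)
step 2: (31, 2)  from 1·(16,1) + (15,1)
step 3: (78, 5)  from 2·(31,2) + (16,1)
step 4: (265, 17)  from 3·(78,5) + (31,2)
…
step 6: (12424, 797)  from 3·(4053,260) + (265,17)
step 7: (28901, 1854)  from 2·(12424,797) + (4053,260)
step 8: (41325, 2651)  from 1·(28901,1854) + (12424,797)
step 9: (70226, 4505)  from 1·(41325,2651) + (28901,1854)
→ (70226, 4505).  Check: 70226²=4931691076, 243·4505²=4931691075, difference 1.
k=2:  x_2 = 70226·70226+243·4505·4505 = 9863382151,  y_2 = 70226·4505+4505·70226 = 632736260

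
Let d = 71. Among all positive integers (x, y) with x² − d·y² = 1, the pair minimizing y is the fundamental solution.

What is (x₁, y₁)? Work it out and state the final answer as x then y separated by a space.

3480 413

d=71: √d = [8; 2,2,1,7,1,2,2,16] (ℓ=8, even), read p_7/q_7
step 0: (8, 1)  from 8·(1,0) + (0,1)
step 1: (17, 2)  from 2·(8,1) + (1,0)
step 2: (42, 5)  from 2·(17,2) + (8,1)
step 3: (59, 7)  from 1·(42,5) + (17,2)
step 4: (455, 54)  from 7·(59,7) + (42,5)
step 5: (514, 61)  from 1·(455,54) + (59,7)
step 6: (1483, 176)  from 2·(514,61) + (455,54)
step 7: (3480, 413)  from 2·(1483,176) + (514,61)
fundamental: x₁=3480, y₁=413  (since 12110400 − 71·170569 = 1)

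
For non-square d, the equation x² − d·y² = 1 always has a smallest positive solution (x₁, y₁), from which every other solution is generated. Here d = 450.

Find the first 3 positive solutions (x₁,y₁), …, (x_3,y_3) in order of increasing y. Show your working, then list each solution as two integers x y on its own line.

d=450: √d = [21; 4,1,2,4,2,1,4,42] (ℓ=8, even), read p_7/q_7
k=0  a_k=21  p_k/q_k = 21/1
…
k=3  a_k=2  p_k/q_k = 297/14
k=4  a_k=4  p_k/q_k = 1294/61
…
k=6  a_k=1  p_k/q_k = 4179/197
k=7  a_k=4  p_k/q_k = 19601/924
fundamental: x₁=19601, y₁=924  (since 384199201 − 450·853776 = 1)
(19601+924√450)^2 = 768398401 + 36222648√450
(19601+924√450)^3 = 30122754096401 + 1420000245972√450

19601 924
768398401 36222648
30122754096401 1420000245972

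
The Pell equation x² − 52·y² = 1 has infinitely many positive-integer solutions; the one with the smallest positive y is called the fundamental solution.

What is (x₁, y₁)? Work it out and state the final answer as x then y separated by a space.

d=52: √d = [7; 4,1,2,1,4,14] (ℓ=6, even), read p_5/q_5
i=0: a=7 ⇒ p=7, q=1
i=1: a=4 ⇒ p=29, q=4
…
i=3: a=2 ⇒ p=101, q=14
i=4: a=1 ⇒ p=137, q=19
i=5: a=4 ⇒ p=649, q=90
→ (649, 90).  Check: 649²=421201, 52·90²=421200, difference 1.

649 90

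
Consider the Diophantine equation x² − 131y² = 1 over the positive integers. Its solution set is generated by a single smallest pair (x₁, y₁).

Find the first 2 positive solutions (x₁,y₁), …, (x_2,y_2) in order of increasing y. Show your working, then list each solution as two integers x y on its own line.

d=131: √d = [11; 2,4,11,4,2,22] (ℓ=6, even), read p_5/q_5
k=0  a_k=11  p_k/q_k = 11/1
…
k=2  a_k=4  p_k/q_k = 103/9
k=3  a_k=11  p_k/q_k = 1156/101
k=4  a_k=4  p_k/q_k = 4727/413
k=5  a_k=2  p_k/q_k = 10610/927
fundamental: x₁=10610, y₁=927  (since 112572100 − 131·859329 = 1)
n=2: (10610,927)∘(10610,927) = (10610·10610+131·927·927, 10610·927+927·10610) = (225144199,19670940)

10610 927
225144199 19670940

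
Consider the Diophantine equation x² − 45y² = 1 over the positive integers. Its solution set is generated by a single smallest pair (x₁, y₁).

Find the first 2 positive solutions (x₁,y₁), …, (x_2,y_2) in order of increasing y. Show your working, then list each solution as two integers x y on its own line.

[6; 1,2,2,2,1,12] for √45; ℓ=6 ⇒ convergent index 5
i=0: a=6 ⇒ p=6, q=1
i=1: a=1 ⇒ p=7, q=1
i=2: a=2 ⇒ p=20, q=3
…
i=4: a=2 ⇒ p=114, q=17
i=5: a=1 ⇒ p=161, q=24
fundamental: x₁=161, y₁=24  (since 25921 − 45·576 = 1)
k=2:  x_2 = 161·161+45·24·24 = 51841,  y_2 = 161·24+24·161 = 7728

161 24
51841 7728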